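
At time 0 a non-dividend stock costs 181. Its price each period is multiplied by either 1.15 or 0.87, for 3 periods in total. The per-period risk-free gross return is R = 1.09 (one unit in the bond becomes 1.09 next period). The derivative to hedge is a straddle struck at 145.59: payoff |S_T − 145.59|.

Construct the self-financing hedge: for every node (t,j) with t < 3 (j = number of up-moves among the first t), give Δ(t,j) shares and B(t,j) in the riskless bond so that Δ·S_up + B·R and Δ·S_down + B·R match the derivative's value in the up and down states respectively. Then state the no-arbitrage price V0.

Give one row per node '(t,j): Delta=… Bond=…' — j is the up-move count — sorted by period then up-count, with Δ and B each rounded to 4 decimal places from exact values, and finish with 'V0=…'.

(0,0): Delta=0.9597 Bond=-104.7327
(1,0): Delta=0.7646 Bond=-83.4264
(1,1): Delta=1.0000 Bond=-122.5402
(2,0): Delta=-0.3765 Bond=65.3899
(2,1): Delta=1.0000 Bond=-133.5688
(2,2): Delta=1.0000 Bond=-133.5688
V0=68.9790

No-arbitrage ⇒ martingale measure with p* = (R−d)/(u−d) = 0.7857.
At expiry t=3: V(3,0)=26.4010, V(3,1)=11.9587, V(3,2)=62.6641, V(3,3)=129.6884
(2,0): S=136.9989. Δ = (V_up−V_dn)/(S_up−S_dn) = (11.9587−26.4010)/(157.5487−119.1890) = -0.3765. V = [p*·11.9587 + (1−p*)·26.4010]/1.09 = 13.8105. B = V − Δ·S = 65.3899.
(2,1): S=181.0905. Δ = (V_up−V_dn)/(S_up−S_dn) = (62.6641−11.9587)/(208.2541−157.5487) = 1.0000. V = [p*·62.6641 + (1−p*)·11.9587]/1.09 = 47.5217. B = V − Δ·S = -133.5688.
(2,2): S=239.3725. Δ = (V_up−V_dn)/(S_up−S_dn) = (129.6884−62.6641)/(275.2784−208.2541) = 1.0000. V = [p*·129.6884 + (1−p*)·62.6641]/1.09 = 105.8037. B = V − Δ·S = -133.5688.
(1,0): S=157.4700. Δ = (V_up−V_dn)/(S_up−S_dn) = (47.5217−13.8105)/(181.0905−136.9989) = 0.7646. V = [p*·47.5217 + (1−p*)·13.8105]/1.09 = 36.9705. B = V − Δ·S = -83.4264.
(1,1): S=208.1500. Δ = (V_up−V_dn)/(S_up−S_dn) = (105.8037−47.5217)/(239.3725−181.0905) = 1.0000. V = [p*·105.8037 + (1−p*)·47.5217]/1.09 = 85.6098. B = V − Δ·S = -122.5402.
(0,0): S=181.0000. Δ = (V_up−V_dn)/(S_up−S_dn) = (85.6098−36.9705)/(208.1500−157.4700) = 0.9597. V = [p*·85.6098 + (1−p*)·36.9705]/1.09 = 68.9790. B = V − Δ·S = -104.7327.
Each (Δ,B) replicates both successor values, so the strategy is self-financing and V0 is arbitrage-free.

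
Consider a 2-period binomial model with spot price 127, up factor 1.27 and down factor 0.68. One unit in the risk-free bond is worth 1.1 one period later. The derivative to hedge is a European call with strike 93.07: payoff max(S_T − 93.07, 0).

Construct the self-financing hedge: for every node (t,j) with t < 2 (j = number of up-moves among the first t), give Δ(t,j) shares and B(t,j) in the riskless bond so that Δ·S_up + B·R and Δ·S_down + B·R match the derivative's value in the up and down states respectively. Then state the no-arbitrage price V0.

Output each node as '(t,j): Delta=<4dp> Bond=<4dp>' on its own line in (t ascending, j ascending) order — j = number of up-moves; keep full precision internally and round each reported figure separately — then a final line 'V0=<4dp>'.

(0,0): Delta=0.8799 Bond=-59.3126
(1,0): Delta=0.3259 Bond=-17.4005
(1,1): Delta=1.0000 Bond=-84.6091
V0=52.4392

The replicating-portfolio and risk-neutral prices coincide; use p* = (1.1−0.68)/(1.27−0.68) = 0.7119 for the latter.
At expiry t=2: V(2,0)=0.0000, V(2,1)=16.6072, V(2,2)=111.7683
  t=1,j=0: stock 86.3600 → up 109.6772 (V=16.6072), down 58.7248 (V=0.0000). Price 10.7473; hedge Δ=0.3259, bond B=-17.4005.
  t=1,j=1: stock 161.2900 → up 204.8383 (V=111.7683), down 109.6772 (V=16.6072). Price 76.6809; hedge Δ=1.0000, bond B=-84.6091.
  t=0,j=0: stock 127.0000 → up 161.2900 (V=76.6809), down 86.3600 (V=10.7473). Price 52.4392; hedge Δ=0.8799, bond B=-59.3126.
Check: Δ(0,0)·S0 + B(0,0) = 52.4392 = V0.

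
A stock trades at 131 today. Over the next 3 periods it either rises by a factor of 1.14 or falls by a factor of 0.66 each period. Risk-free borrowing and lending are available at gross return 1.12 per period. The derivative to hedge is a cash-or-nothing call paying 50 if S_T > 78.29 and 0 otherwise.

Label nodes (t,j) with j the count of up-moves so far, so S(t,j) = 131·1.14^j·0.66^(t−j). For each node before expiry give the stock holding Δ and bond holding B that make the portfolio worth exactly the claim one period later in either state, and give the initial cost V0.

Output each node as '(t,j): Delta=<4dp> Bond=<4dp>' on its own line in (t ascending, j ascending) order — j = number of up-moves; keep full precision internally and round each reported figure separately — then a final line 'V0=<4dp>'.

(0,0): Delta=0.0506 Bond=28.7771
(1,0): Delta=1.0309 Bond=-52.5235
(1,1): Delta=0.0259 Bond=35.9152
(2,0): Delta=0.0000 Bond=0.0000
(2,1): Delta=1.0568 Bond=-61.3839
(2,2): Delta=0.0000 Bond=44.6429
V0=35.4088

Risk-neutral probability p* = (R−d)/(u−d) = (1.12−0.66)/(1.14−0.66) = 0.9583.
At expiry t=3: V(3,0)=0.0000, V(3,1)=0.0000, V(3,2)=50.0000, V(3,3)=50.0000
Node (2,0) S=57.0636: V=(p*·0.0000+(1−p*)·0.0000)/1.12=0.0000; Δ=(0.0000−0.0000)/(65.0525−37.6620)=0.0000; B=V−Δ·S=0.0000
Node (2,1) S=98.5644: V=(p*·50.0000+(1−p*)·0.0000)/1.12=42.7827; Δ=(50.0000−0.0000)/(112.3634−65.0525)=1.0568; B=V−Δ·S=-61.3839
Node (2,2) S=170.2476: V=(p*·50.0000+(1−p*)·50.0000)/1.12=44.6429; Δ=(50.0000−50.0000)/(194.0823−112.3634)=0.0000; B=V−Δ·S=44.6429
Node (1,0) S=86.4600: V=(p*·42.7827+(1−p*)·0.0000)/1.12=36.6073; Δ=(42.7827−0.0000)/(98.5644−57.0636)=1.0309; B=V−Δ·S=-52.5235
Node (1,1) S=149.3400: V=(p*·44.6429+(1−p*)·42.7827)/1.12=39.7905; Δ=(44.6429−42.7827)/(170.2476−98.5644)=0.0259; B=V−Δ·S=35.9152
Node (0,0) S=131.0000: V=(p*·39.7905+(1−p*)·36.6073)/1.12=35.4088; Δ=(39.7905−36.6073)/(149.3400−86.4600)=0.0506; B=V−Δ·S=28.7771
The time-0 hedge costs 35.4088, which is the no-arbitrage price.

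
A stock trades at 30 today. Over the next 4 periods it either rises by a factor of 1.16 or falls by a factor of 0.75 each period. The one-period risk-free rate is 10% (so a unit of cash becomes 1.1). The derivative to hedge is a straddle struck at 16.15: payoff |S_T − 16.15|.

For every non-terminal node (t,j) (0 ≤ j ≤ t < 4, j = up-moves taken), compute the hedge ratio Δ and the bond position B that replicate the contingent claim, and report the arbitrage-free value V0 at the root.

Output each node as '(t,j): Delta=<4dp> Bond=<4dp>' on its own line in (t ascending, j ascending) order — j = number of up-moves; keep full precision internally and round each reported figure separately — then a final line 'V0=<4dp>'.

(0,0): Delta=0.9882 Bond=-10.6502
(1,0): Delta=0.9143 Bond=-10.0539
(1,1): Delta=0.9964 Bond=-12.0000
(2,0): Delta=0.4710 Bond=-3.5772
(2,1): Delta=0.9635 Bond=-12.3420
(2,2): Delta=1.0000 Bond=-13.3471
(3,0): Delta=-1.0000 Bond=14.6818
(3,1): Delta=0.6340 Bond=-7.1264
(3,2): Delta=1.0000 Bond=-14.6818
(3,3): Delta=1.0000 Bond=-14.6818
V0=18.9950

Since d<R<u, set p* = (R−d)/(u−d) = 0.8537; price each node as the discounted p*-expectation of its children.
Payoff layer (t=4): V(4,0)=6.6578, V(4,1)=1.4688, V(4,2)=6.5570, V(4,3)=18.9702, V(4,4)=38.1692
Node (3,0) S=12.6562: V=(p*·1.4688+(1−p*)·6.6578)/1.1=2.0256; Δ=(1.4688−6.6578)/(14.6812−9.4922)=-1.0000; B=V−Δ·S=14.6818
Node (3,1) S=19.5750: V=(p*·6.5570+(1−p*)·1.4688)/1.1=5.2840; Δ=(6.5570−1.4688)/(22.7070−14.6812)=0.6340; B=V−Δ·S=-7.1264
Node (3,2) S=30.2760: V=(p*·18.9702+(1−p*)·6.5570)/1.1=15.5942; Δ=(18.9702−6.5570)/(35.1202−22.7070)=1.0000; B=V−Δ·S=-14.6818
Node (3,3) S=46.8269: V=(p*·38.1692+(1−p*)·18.9702)/1.1=32.1451; Δ=(38.1692−18.9702)/(54.3192−35.1202)=1.0000; B=V−Δ·S=-14.6818
Node (2,0) S=16.8750: V=(p*·5.2840+(1−p*)·2.0256)/1.1=4.3701; Δ=(5.2840−2.0256)/(19.5750−12.6562)=0.4710; B=V−Δ·S=-3.5772
Node (2,1) S=26.1000: V=(p*·15.5942+(1−p*)·5.2840)/1.1=12.8049; Δ=(15.5942−5.2840)/(30.2760−19.5750)=0.9635; B=V−Δ·S=-12.3420
Node (2,2) S=40.3680: V=(p*·32.1451+(1−p*)·15.5942)/1.1=27.0209; Δ=(32.1451−15.5942)/(46.8269−30.2760)=1.0000; B=V−Δ·S=-13.3471
Node (1,0) S=22.5000: V=(p*·12.8049+(1−p*)·4.3701)/1.1=10.5187; Δ=(12.8049−4.3701)/(26.1000−16.8750)=0.9143; B=V−Δ·S=-10.0539
Node (1,1) S=34.8000: V=(p*·27.0209+(1−p*)·12.8049)/1.1=22.6732; Δ=(27.0209−12.8049)/(40.3680−26.1000)=0.9964; B=V−Δ·S=-12.0000
Node (0,0) S=30.0000: V=(p*·22.6732+(1−p*)·10.5187)/1.1=18.9950; Δ=(22.6732−10.5187)/(34.8000−22.5000)=0.9882; B=V−Δ·S=-10.6502
Self-financing check: at every node Δ·S+B equals the discounted successor values.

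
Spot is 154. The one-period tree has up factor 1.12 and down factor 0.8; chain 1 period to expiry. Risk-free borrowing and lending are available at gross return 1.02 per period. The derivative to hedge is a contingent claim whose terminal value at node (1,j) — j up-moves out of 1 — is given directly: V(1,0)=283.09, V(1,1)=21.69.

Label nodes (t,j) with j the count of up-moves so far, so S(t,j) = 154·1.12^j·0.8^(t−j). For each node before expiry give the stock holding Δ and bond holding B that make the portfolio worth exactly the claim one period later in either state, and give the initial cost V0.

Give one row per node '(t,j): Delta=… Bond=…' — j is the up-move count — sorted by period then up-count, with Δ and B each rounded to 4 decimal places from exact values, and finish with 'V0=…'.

Under the risk-neutral measure, an up-move has probability p* = (R−d)/(u−d) = 0.6875 and values discount at R = 1.02.
Terminal values V(1,·): V(1,0)=283.0900, V(1,1)=21.6900
(0,0): S=154.0000. Δ = (V_up−V_dn)/(S_up−S_dn) = (21.6900−283.0900)/(172.4800−123.2000) = -5.3044. V = [p*·21.6900 + (1−p*)·283.0900]/1.02 = 101.3505. B = V − Δ·S = 918.2255.
The time-0 hedge costs 101.3505, which is the no-arbitrage price.

(0,0): Delta=-5.3044 Bond=918.2255
V0=101.3505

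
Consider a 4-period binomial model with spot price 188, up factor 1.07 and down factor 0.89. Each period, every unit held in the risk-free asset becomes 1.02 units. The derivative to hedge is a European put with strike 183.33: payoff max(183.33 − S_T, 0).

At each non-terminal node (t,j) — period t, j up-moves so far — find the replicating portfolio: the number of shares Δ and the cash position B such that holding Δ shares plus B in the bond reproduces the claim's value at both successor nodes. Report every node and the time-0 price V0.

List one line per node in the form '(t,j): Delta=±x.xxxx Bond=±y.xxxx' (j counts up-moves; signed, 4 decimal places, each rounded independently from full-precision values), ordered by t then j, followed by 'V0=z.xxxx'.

(0,0): Delta=-0.3031 Bond=62.5897
(1,0): Delta=-0.6397 Bond=120.1542
(1,1): Delta=-0.1955 Bond=42.1827
(2,0): Delta=-1.0000 Bond=176.2111
(2,1): Delta=-0.5244 Bond=101.9212
(2,2): Delta=-0.0902 Bond=20.3745
(3,0): Delta=-1.0000 Bond=179.7353
(3,1): Delta=-1.0000 Bond=179.7353
(3,2): Delta=-0.3723 Bond=74.8152
(3,3): Delta=0.0000 Bond=0.0000
V0=5.5985

The replicating-portfolio and risk-neutral prices coincide; use p* = (1.02−0.89)/(1.07−0.89) = 0.7222 for the latter.
Terminal payoffs: V(4,0)=65.3746, V(4,1)=41.5184, V(4,2)=12.8374, V(4,3)=0.0000, V(4,4)=0.0000
(3,0): S=132.5342. Δ = (V_up−V_dn)/(S_up−S_dn) = (41.5184−65.3746)/(141.8116−117.9554) = -1.0000. V = [p*·41.5184 + (1−p*)·65.3746]/1.02 = 47.2011. B = V − Δ·S = 179.7353.
(3,1): S=159.3388. Δ = (V_up−V_dn)/(S_up−S_dn) = (12.8374−41.5184)/(170.4926−141.8116) = -1.0000. V = [p*·12.8374 + (1−p*)·41.5184]/1.02 = 20.3965. B = V − Δ·S = 179.7353.
(3,2): S=191.5647. Δ = (V_up−V_dn)/(S_up−S_dn) = (0.0000−12.8374)/(204.9742−170.4926) = -0.3723. V = [p*·0.0000 + (1−p*)·12.8374]/1.02 = 3.4960. B = V − Δ·S = 74.8152.
(3,3): S=230.3081. Δ = (V_up−V_dn)/(S_up−S_dn) = (0.0000−0.0000)/(246.4296−204.9742) = 0.0000. V = [p*·0.0000 + (1−p*)·0.0000]/1.02 = 0.0000. B = V − Δ·S = 0.0000.
(2,0): S=148.9148. Δ = (V_up−V_dn)/(S_up−S_dn) = (20.3965−47.2011)/(159.3388−132.5342) = -1.0000. V = [p*·20.3965 + (1−p*)·47.2011]/1.02 = 27.2963. B = V − Δ·S = 176.2111.
(2,1): S=179.0324. Δ = (V_up−V_dn)/(S_up−S_dn) = (3.4960−20.3965)/(191.5647−159.3388) = -0.5244. V = [p*·3.4960 + (1−p*)·20.3965]/1.02 = 8.0300. B = V − Δ·S = 101.9212.
(2,2): S=215.2412. Δ = (V_up−V_dn)/(S_up−S_dn) = (0.0000−3.4960)/(230.3081−191.5647) = -0.0902. V = [p*·0.0000 + (1−p*)·3.4960]/1.02 = 0.9521. B = V − Δ·S = 20.3745.
(1,0): S=167.3200. Δ = (V_up−V_dn)/(S_up−S_dn) = (8.0300−27.2963)/(179.0324−148.9148) = -0.6397. V = [p*·8.0300 + (1−p*)·27.2963]/1.02 = 13.1194. B = V − Δ·S = 120.1542.
(1,1): S=201.1600. Δ = (V_up−V_dn)/(S_up−S_dn) = (0.9521−8.0300)/(215.2412−179.0324) = -0.1955. V = [p*·0.9521 + (1−p*)·8.0300]/1.02 = 2.8609. B = V − Δ·S = 42.1827.
(0,0): S=188.0000. Δ = (V_up−V_dn)/(S_up−S_dn) = (2.8609−13.1194)/(201.1600−167.3200) = -0.3031. V = [p*·2.8609 + (1−p*)·13.1194]/1.02 = 5.5985. B = V − Δ·S = 62.5897.
The time-0 hedge costs 5.5985, which is the no-arbitrage price.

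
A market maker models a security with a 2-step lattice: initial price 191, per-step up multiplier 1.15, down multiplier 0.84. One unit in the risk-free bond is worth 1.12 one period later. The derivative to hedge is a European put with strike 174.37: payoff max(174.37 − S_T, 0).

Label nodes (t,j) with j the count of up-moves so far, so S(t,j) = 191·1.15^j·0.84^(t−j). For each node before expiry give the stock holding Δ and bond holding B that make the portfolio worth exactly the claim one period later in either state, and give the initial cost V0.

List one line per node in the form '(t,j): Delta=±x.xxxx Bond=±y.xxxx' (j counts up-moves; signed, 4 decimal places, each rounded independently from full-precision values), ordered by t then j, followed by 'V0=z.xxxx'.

Under the risk-neutral measure, an up-move has probability p* = (R−d)/(u−d) = 0.9032 and values discount at R = 1.12.
Payoff layer (t=2): V(2,0)=39.6004, V(2,1)=0.0000, V(2,2)=0.0000
Node (1,0) S=160.4400: V=(p*·0.0000+(1−p*)·39.6004)/1.12=3.4217; Δ=(0.0000−39.6004)/(184.5060−134.7696)=-0.7962; B=V−Δ·S=131.1649
Node (1,1) S=219.6500: V=(p*·0.0000+(1−p*)·0.0000)/1.12=0.0000; Δ=(0.0000−0.0000)/(252.5975−184.5060)=0.0000; B=V−Δ·S=0.0000
Node (0,0) S=191.0000: V=(p*·0.0000+(1−p*)·3.4217)/1.12=0.2957; Δ=(0.0000−3.4217)/(219.6500−160.4400)=-0.0578; B=V−Δ·S=11.3334
Self-financing check: at every node Δ·S+B equals the discounted successor values.

(0,0): Delta=-0.0578 Bond=11.3334
(1,0): Delta=-0.7962 Bond=131.1649
(1,1): Delta=0.0000 Bond=0.0000
V0=0.2957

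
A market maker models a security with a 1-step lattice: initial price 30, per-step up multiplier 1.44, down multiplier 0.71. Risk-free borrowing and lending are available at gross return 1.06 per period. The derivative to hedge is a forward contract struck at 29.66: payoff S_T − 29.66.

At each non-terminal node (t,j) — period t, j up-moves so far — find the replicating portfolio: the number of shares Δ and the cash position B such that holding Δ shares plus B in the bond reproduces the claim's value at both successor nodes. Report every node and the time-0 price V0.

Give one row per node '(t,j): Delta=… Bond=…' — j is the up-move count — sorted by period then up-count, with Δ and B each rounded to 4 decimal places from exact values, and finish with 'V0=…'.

The replicating-portfolio and risk-neutral prices coincide; use p* = (1.06−0.71)/(1.44−0.71) = 0.4795 for the latter.
Terminal values V(1,·): V(1,0)=-8.3600, V(1,1)=13.5400
Node (0,0) S=30.0000: V=(p*·13.5400+(1−p*)·-8.3600)/1.06=2.0189; Δ=(13.5400−-8.3600)/(43.2000−21.3000)=1.0000; B=V−Δ·S=-27.9811
The time-0 hedge costs 2.0189, which is the no-arbitrage price.

(0,0): Delta=1.0000 Bond=-27.9811
V0=2.0189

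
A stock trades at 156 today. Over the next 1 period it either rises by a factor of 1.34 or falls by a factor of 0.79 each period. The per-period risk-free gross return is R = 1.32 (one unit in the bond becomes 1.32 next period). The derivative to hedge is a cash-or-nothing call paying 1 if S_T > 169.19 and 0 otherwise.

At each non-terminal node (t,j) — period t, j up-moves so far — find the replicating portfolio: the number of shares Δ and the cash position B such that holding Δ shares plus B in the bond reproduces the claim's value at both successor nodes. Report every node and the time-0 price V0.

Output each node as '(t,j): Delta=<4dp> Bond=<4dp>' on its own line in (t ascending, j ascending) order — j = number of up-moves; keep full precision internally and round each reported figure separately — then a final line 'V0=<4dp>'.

No-arbitrage ⇒ martingale measure with p* = (R−d)/(u−d) = 0.9636.
Terminal values V(1,·): V(1,0)=0.0000, V(1,1)=1.0000
Node (0,0) S=156.0000: V=(p*·1.0000+(1−p*)·0.0000)/1.32=0.7300; Δ=(1.0000−0.0000)/(209.0400−123.2400)=0.0117; B=V−Δ·S=-1.0882
Each (Δ,B) replicates both successor values, so the strategy is self-financing and V0 is arbitrage-free.

(0,0): Delta=0.0117 Bond=-1.0882
V0=0.7300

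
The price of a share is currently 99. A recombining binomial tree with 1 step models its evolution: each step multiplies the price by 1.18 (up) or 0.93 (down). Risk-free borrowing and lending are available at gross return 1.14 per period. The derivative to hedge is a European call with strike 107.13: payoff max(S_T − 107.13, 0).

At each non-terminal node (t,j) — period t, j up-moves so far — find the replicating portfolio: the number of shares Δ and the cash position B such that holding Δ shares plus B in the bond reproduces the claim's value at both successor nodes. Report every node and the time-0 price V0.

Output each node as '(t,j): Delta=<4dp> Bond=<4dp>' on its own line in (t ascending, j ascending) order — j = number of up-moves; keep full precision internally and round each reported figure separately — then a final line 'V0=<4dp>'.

No-arbitrage ⇒ martingale measure with p* = (R−d)/(u−d) = 0.8400.
Terminal values V(1,·): V(1,0)=0.0000, V(1,1)=9.6900
(0,0): S=99.0000. Δ = (V_up−V_dn)/(S_up−S_dn) = (9.6900−0.0000)/(116.8200−92.0700) = 0.3915. V = [p*·9.6900 + (1−p*)·0.0000]/1.14 = 7.1400. B = V − Δ·S = -31.6200.
Check: Δ(0,0)·S0 + B(0,0) = 7.1400 = V0.

(0,0): Delta=0.3915 Bond=-31.6200
V0=7.1400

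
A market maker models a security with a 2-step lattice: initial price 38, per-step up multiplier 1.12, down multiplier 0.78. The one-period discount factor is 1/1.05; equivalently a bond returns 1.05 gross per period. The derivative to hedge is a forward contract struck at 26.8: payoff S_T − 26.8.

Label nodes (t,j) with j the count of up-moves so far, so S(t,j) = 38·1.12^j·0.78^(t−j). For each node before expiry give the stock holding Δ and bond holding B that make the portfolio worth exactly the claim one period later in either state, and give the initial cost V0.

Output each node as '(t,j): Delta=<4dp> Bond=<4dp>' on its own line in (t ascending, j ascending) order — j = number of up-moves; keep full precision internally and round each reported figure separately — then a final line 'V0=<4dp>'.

No-arbitrage ⇒ martingale measure with p* = (R−d)/(u−d) = 0.7941.
At expiry t=2: V(2,0)=-3.6808, V(2,1)=6.3968, V(2,2)=20.8672
  t=1,j=0: stock 29.6400 → up 33.1968 (V=6.3968), down 23.1192 (V=-3.6808). Price 4.1162; hedge Δ=1.0000, bond B=-25.5238.
  t=1,j=1: stock 42.5600 → up 47.6672 (V=20.8672), down 33.1968 (V=6.3968). Price 17.0362; hedge Δ=1.0000, bond B=-25.5238.
  t=0,j=0: stock 38.0000 → up 42.5600 (V=17.0362), down 29.6400 (V=4.1162). Price 13.6916; hedge Δ=1.0000, bond B=-24.3084.
Self-financing check: at every node Δ·S+B equals the discounted successor values.

(0,0): Delta=1.0000 Bond=-24.3084
(1,0): Delta=1.0000 Bond=-25.5238
(1,1): Delta=1.0000 Bond=-25.5238
V0=13.6916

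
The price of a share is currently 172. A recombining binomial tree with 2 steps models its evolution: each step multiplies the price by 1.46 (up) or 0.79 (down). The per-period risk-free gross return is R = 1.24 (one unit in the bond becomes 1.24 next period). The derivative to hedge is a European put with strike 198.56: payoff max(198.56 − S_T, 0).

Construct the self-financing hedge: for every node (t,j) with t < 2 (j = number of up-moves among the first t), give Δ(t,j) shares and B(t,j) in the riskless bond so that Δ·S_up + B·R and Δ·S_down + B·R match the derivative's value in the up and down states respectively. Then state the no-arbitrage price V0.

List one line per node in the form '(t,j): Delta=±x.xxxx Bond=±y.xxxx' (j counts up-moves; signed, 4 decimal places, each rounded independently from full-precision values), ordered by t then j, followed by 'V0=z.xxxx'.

No-arbitrage ⇒ martingale measure with p* = (R−d)/(u−d) = 0.6716.
Payoff layer (t=2): V(2,0)=91.2148, V(2,1)=0.1752, V(2,2)=0.0000
Node (1,0) S=135.8800: V=(p*·0.1752+(1−p*)·91.2148)/1.24=24.2490; Δ=(0.1752−91.2148)/(198.3848−107.3452)=-1.0000; B=V−Δ·S=160.1290
Node (1,1) S=251.1200: V=(p*·0.0000+(1−p*)·0.1752)/1.24=0.0464; Δ=(0.0000−0.1752)/(366.6352−198.3848)=-0.0010; B=V−Δ·S=0.3079
Node (0,0) S=172.0000: V=(p*·0.0464+(1−p*)·24.2490)/1.24=6.4464; Δ=(0.0464−24.2490)/(251.1200−135.8800)=-0.2100; B=V−Δ·S=42.5697
Each (Δ,B) replicates both successor values, so the strategy is self-financing and V0 is arbitrage-free.

(0,0): Delta=-0.2100 Bond=42.5697
(1,0): Delta=-1.0000 Bond=160.1290
(1,1): Delta=-0.0010 Bond=0.3079
V0=6.4464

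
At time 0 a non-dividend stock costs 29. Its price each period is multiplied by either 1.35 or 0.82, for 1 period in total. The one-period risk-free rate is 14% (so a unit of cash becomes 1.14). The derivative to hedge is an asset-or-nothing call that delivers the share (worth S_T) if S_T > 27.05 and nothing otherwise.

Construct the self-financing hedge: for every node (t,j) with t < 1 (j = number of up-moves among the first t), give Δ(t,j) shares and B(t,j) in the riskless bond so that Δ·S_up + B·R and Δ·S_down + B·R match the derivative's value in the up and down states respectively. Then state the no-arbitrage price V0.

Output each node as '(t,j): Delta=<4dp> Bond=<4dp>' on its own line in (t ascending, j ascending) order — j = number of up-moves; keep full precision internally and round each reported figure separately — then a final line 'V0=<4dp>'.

Under the risk-neutral measure, an up-move has probability p* = (R−d)/(u−d) = 0.6038 and values discount at R = 1.14.
Payoff layer (t=1): V(1,0)=0.0000, V(1,1)=39.1500
Node (0,0) S=29.0000: V=(p*·39.1500+(1−p*)·0.0000)/1.14=20.7349; Δ=(39.1500−0.0000)/(39.1500−23.7800)=2.5472; B=V−Δ·S=-53.1331
Self-financing check: at every node Δ·S+B equals the discounted successor values.

(0,0): Delta=2.5472 Bond=-53.1331
V0=20.7349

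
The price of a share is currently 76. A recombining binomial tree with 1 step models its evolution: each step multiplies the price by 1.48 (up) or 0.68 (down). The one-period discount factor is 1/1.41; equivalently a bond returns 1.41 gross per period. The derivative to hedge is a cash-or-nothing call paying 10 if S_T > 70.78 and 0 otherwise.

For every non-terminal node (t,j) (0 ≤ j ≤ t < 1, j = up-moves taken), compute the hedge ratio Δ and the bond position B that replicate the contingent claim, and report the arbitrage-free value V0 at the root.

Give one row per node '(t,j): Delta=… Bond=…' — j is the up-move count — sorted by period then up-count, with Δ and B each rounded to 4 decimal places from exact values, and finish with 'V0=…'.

(0,0): Delta=0.1645 Bond=-6.0284
V0=6.4716

Under the risk-neutral measure, an up-move has probability p* = (R−d)/(u−d) = 0.9125 and values discount at R = 1.41.
Terminal payoffs: V(1,0)=0.0000, V(1,1)=10.0000
  t=0,j=0: stock 76.0000 → up 112.4800 (V=10.0000), down 51.6800 (V=0.0000). Price 6.4716; hedge Δ=0.1645, bond B=-6.0284.
Self-financing check: at every node Δ·S+B equals the discounted successor values.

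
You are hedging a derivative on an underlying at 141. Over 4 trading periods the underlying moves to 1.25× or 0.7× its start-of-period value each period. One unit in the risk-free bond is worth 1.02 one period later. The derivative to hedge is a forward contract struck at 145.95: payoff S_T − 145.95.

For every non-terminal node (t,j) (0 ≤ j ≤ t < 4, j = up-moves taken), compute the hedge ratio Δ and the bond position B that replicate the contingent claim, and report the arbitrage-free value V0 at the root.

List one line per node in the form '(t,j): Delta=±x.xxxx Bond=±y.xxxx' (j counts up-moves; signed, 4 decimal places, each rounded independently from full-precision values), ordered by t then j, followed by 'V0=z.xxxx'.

Since d<R<u, set p* = (R−d)/(u−d) = 0.5818; price each node as the discounted p*-expectation of its children.
At expiry t=4: V(4,0)=-112.0959, V(4,1)=-85.4963, V(4,2)=-37.9969, V(4,3)=46.8234, V(4,4)=198.2883
Node (3,0) S=48.3630: V=(p*·-85.4963+(1−p*)·-112.0959)/1.02=-94.7252; Δ=(-85.4963−-112.0959)/(60.4537−33.8541)=1.0000; B=V−Δ·S=-143.0882
Node (3,1) S=86.3625: V=(p*·-37.9969+(1−p*)·-85.4963)/1.02=-56.7257; Δ=(-37.9969−-85.4963)/(107.9531−60.4537)=1.0000; B=V−Δ·S=-143.0882
Node (3,2) S=154.2188: V=(p*·46.8234+(1−p*)·-37.9969)/1.02=11.1305; Δ=(46.8234−-37.9969)/(192.7734−107.9531)=1.0000; B=V−Δ·S=-143.0882
Node (3,3) S=275.3906: V=(p*·198.2883+(1−p*)·46.8234)/1.02=132.3024; Δ=(198.2883−46.8234)/(344.2383−192.7734)=1.0000; B=V−Δ·S=-143.0882
Node (2,0) S=69.0900: V=(p*·-56.7257+(1−p*)·-94.7252)/1.02=-71.1926; Δ=(-56.7257−-94.7252)/(86.3625−48.3630)=1.0000; B=V−Δ·S=-140.2826
Node (2,1) S=123.3750: V=(p*·11.1305+(1−p*)·-56.7257)/1.02=-16.9076; Δ=(11.1305−-56.7257)/(154.2187−86.3625)=1.0000; B=V−Δ·S=-140.2826
Node (2,2) S=220.3125: V=(p*·132.3024+(1−p*)·11.1305)/1.02=80.0299; Δ=(132.3024−11.1305)/(275.3906−154.2188)=1.0000; B=V−Δ·S=-140.2826
Node (1,0) S=98.7000: V=(p*·-16.9076+(1−p*)·-71.1926)/1.02=-38.8319; Δ=(-16.9076−-71.1926)/(123.3750−69.0900)=1.0000; B=V−Δ·S=-137.5319
Node (1,1) S=176.2500: V=(p*·80.0299+(1−p*)·-16.9076)/1.02=38.7181; Δ=(80.0299−-16.9076)/(220.3125−123.3750)=1.0000; B=V−Δ·S=-137.5319
Node (0,0) S=141.0000: V=(p*·38.7181+(1−p*)·-38.8319)/1.02=6.1648; Δ=(38.7181−-38.8319)/(176.2500−98.7000)=1.0000; B=V−Δ·S=-134.8352
Root portfolio cost Δ·141+B reproduces V0=6.1648.

(0,0): Delta=1.0000 Bond=-134.8352
(1,0): Delta=1.0000 Bond=-137.5319
(1,1): Delta=1.0000 Bond=-137.5319
(2,0): Delta=1.0000 Bond=-140.2826
(2,1): Delta=1.0000 Bond=-140.2826
(2,2): Delta=1.0000 Bond=-140.2826
(3,0): Delta=1.0000 Bond=-143.0882
(3,1): Delta=1.0000 Bond=-143.0882
(3,2): Delta=1.0000 Bond=-143.0882
(3,3): Delta=1.0000 Bond=-143.0882
V0=6.1648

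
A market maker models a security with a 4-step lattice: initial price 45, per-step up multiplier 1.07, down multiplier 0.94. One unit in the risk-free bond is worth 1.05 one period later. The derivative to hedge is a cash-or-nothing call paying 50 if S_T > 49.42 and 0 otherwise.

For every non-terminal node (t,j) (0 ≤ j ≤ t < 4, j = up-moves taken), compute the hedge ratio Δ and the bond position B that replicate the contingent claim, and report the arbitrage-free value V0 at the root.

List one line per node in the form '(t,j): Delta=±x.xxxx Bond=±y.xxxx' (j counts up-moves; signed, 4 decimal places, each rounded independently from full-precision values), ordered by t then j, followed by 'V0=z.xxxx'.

(0,0): Delta=2.4398 Bond=-73.3680
(1,0): Delta=5.9048 Bond=-223.6069
(1,1): Delta=1.8863 Bond=-50.3873
(2,0): Delta=0.0000 Bond=0.0000
(2,1): Delta=6.8480 Bond=-277.4759
(2,2): Delta=1.0938 Bond=-12.0758
(3,0): Delta=0.0000 Bond=0.0000
(3,1): Delta=0.0000 Bond=0.0000
(3,2): Delta=7.9418 Bond=-344.3223
(3,3): Delta=0.0000 Bond=47.6190
V0=36.4226

Since d<R<u, set p* = (R−d)/(u−d) = 0.8462; price each node as the discounted p*-expectation of its children.
Payoff layer (t=4): V(4,0)=0.0000, V(4,1)=0.0000, V(4,2)=0.0000, V(4,3)=50.0000, V(4,4)=50.0000
Node (3,0) S=37.3763: V=(p*·0.0000+(1−p*)·0.0000)/1.05=0.0000; Δ=(0.0000−0.0000)/(39.9926−35.1337)=0.0000; B=V−Δ·S=0.0000
Node (3,1) S=42.5453: V=(p*·0.0000+(1−p*)·0.0000)/1.05=0.0000; Δ=(0.0000−0.0000)/(45.5235−39.9926)=0.0000; B=V−Δ·S=0.0000
Node (3,2) S=48.4293: V=(p*·50.0000+(1−p*)·0.0000)/1.05=40.2930; Δ=(50.0000−0.0000)/(51.8193−45.5235)=7.9418; B=V−Δ·S=-344.3223
Node (3,3) S=55.1269: V=(p*·50.0000+(1−p*)·50.0000)/1.05=47.6190; Δ=(50.0000−50.0000)/(58.9858−51.8193)=0.0000; B=V−Δ·S=47.6190
Node (2,0) S=39.7620: V=(p*·0.0000+(1−p*)·0.0000)/1.05=0.0000; Δ=(0.0000−0.0000)/(42.5453−37.3763)=0.0000; B=V−Δ·S=0.0000
Node (2,1) S=45.2610: V=(p*·40.2930+(1−p*)·0.0000)/1.05=32.4706; Δ=(40.2930−0.0000)/(48.4293−42.5453)=6.8480; B=V−Δ·S=-277.4759
Node (2,2) S=51.5205: V=(p*·47.6190+(1−p*)·40.2930)/1.05=44.2781; Δ=(47.6190−40.2930)/(55.1269−48.4293)=1.0938; B=V−Δ·S=-12.0758
Node (1,0) S=42.3000: V=(p*·32.4706+(1−p*)·0.0000)/1.05=26.1668; Δ=(32.4706−0.0000)/(45.2610−39.7620)=5.9048; B=V−Δ·S=-223.6069
Node (1,1) S=48.1500: V=(p*·44.2781+(1−p*)·32.4706)/1.05=40.4396; Δ=(44.2781−32.4706)/(51.5205−45.2610)=1.8863; B=V−Δ·S=-50.3873
Node (0,0) S=45.0000: V=(p*·40.4396+(1−p*)·26.1668)/1.05=36.4226; Δ=(40.4396−26.1668)/(48.1500−42.3000)=2.4398; B=V−Δ·S=-73.3680
The time-0 hedge costs 36.4226, which is the no-arbitrage price.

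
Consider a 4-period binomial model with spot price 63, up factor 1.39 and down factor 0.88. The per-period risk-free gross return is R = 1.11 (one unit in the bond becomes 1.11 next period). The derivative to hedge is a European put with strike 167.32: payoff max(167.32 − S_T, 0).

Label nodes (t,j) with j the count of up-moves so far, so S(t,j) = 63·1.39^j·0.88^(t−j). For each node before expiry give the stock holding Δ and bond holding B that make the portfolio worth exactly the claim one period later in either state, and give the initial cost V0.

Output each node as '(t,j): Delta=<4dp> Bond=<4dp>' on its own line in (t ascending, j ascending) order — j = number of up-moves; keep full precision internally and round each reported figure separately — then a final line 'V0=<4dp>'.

The replicating-portfolio and risk-neutral prices coincide; use p* = (1.11−0.88)/(1.39−0.88) = 0.4510 for the latter.
Terminal values V(4,·): V(4,0)=129.5392, V(4,1)=107.6435, V(4,2)=73.0583, V(4,3)=18.4293, V(4,4)=0.0000
  t=3,j=0: stock 42.9327 → up 59.6765 (V=107.6435), down 37.7808 (V=129.5392). Price 107.8060; hedge Δ=-1.0000, bond B=150.7387.
  t=3,j=1: stock 67.8142 → up 94.2617 (V=73.0583), down 59.6765 (V=107.6435). Price 82.9245; hedge Δ=-1.0000, bond B=150.7387.
  t=3,j=2: stock 107.1156 → up 148.8907 (V=18.4293), down 94.2617 (V=73.0583). Price 43.6231; hedge Δ=-1.0000, bond B=150.7387.
  t=3,j=3: stock 169.1940 → up 235.1797 (V=0.0000), down 148.8907 (V=18.4293). Price 9.1153; hedge Δ=-0.2136, bond B=45.2512.
  t=2,j=0: stock 48.7872 → up 67.8142 (V=82.9245), down 42.9327 (V=107.8060). Price 87.0135; hedge Δ=-1.0000, bond B=135.8007.
  t=2,j=1: stock 77.0616 → up 107.1156 (V=43.6231), down 67.8142 (V=82.9245). Price 58.7391; hedge Δ=-1.0000, bond B=135.8007.
  t=2,j=2: stock 121.7223 → up 169.1940 (V=9.1153), down 107.1156 (V=43.6231). Price 25.2800; hedge Δ=-0.5559, bond B=92.9423.
  t=1,j=0: stock 55.4400 → up 77.0616 (V=58.7391), down 48.7872 (V=87.0135). Price 66.9029; hedge Δ=-1.0000, bond B=122.3429.
  t=1,j=1: stock 87.5700 → up 121.7223 (V=25.2800), down 77.0616 (V=58.7391). Price 39.3240; hedge Δ=-0.7492, bond B=104.9301.
  t=0,j=0: stock 63.0000 → up 87.5700 (V=39.3240), down 55.4400 (V=66.9029). Price 49.0679; hedge Δ=-0.8584, bond B=103.1442.
Self-financing check: at every node Δ·S+B equals the discounted successor values.

(0,0): Delta=-0.8584 Bond=103.1442
(1,0): Delta=-1.0000 Bond=122.3429
(1,1): Delta=-0.7492 Bond=104.9301
(2,0): Delta=-1.0000 Bond=135.8007
(2,1): Delta=-1.0000 Bond=135.8007
(2,2): Delta=-0.5559 Bond=92.9423
(3,0): Delta=-1.0000 Bond=150.7387
(3,1): Delta=-1.0000 Bond=150.7387
(3,2): Delta=-1.0000 Bond=150.7387
(3,3): Delta=-0.2136 Bond=45.2512
V0=49.0679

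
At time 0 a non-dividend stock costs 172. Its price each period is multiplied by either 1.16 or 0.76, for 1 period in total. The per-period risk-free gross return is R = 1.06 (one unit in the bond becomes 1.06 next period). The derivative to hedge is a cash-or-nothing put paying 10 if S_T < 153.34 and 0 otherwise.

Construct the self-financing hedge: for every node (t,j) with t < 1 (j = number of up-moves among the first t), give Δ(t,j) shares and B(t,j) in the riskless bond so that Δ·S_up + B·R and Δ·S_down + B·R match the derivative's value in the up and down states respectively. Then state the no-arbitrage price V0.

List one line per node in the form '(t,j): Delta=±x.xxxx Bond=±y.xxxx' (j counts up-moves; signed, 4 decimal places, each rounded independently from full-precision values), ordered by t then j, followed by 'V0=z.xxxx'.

Since d<R<u, set p* = (R−d)/(u−d) = 0.7500; price each node as the discounted p*-expectation of its children.
Terminal values V(1,·): V(1,0)=10.0000, V(1,1)=0.0000
Node (0,0) S=172.0000: V=(p*·0.0000+(1−p*)·10.0000)/1.06=2.3585; Δ=(0.0000−10.0000)/(199.5200−130.7200)=-0.1453; B=V−Δ·S=27.3585
Check: Δ(0,0)·S0 + B(0,0) = 2.3585 = V0.

(0,0): Delta=-0.1453 Bond=27.3585
V0=2.3585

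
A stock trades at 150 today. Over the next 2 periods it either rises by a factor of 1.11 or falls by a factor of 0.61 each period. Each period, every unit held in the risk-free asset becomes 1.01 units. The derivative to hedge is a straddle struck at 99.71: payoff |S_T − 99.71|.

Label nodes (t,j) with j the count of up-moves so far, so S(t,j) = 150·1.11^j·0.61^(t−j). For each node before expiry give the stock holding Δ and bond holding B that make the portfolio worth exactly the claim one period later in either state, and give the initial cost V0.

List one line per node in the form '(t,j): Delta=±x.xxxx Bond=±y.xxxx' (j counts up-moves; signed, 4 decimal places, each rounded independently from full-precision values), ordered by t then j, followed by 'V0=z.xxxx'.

Since d<R<u, set p* = (R−d)/(u−d) = 0.8000; price each node as the discounted p*-expectation of its children.
Terminal values V(2,·): V(2,0)=43.8950, V(2,1)=1.8550, V(2,2)=85.1050
(1,0): S=91.5000. Δ = (V_up−V_dn)/(S_up−S_dn) = (1.8550−43.8950)/(101.5650−55.8150) = -0.9189. V = [p*·1.8550 + (1−p*)·43.8950]/1.01 = 10.1614. B = V − Δ·S = 94.2414.
(1,1): S=166.5000. Δ = (V_up−V_dn)/(S_up−S_dn) = (85.1050−1.8550)/(184.8150−101.5650) = 1.0000. V = [p*·85.1050 + (1−p*)·1.8550]/1.01 = 67.7772. B = V − Δ·S = -98.7228.
(0,0): S=150.0000. Δ = (V_up−V_dn)/(S_up−S_dn) = (67.7772−10.1614)/(166.5000−91.5000) = 0.7682. V = [p*·67.7772 + (1−p*)·10.1614]/1.01 = 55.6971. B = V − Δ·S = -59.5346.
Root portfolio cost Δ·150+B reproduces V0=55.6971.

(0,0): Delta=0.7682 Bond=-59.5346
(1,0): Delta=-0.9189 Bond=94.2414
(1,1): Delta=1.0000 Bond=-98.7228
V0=55.6971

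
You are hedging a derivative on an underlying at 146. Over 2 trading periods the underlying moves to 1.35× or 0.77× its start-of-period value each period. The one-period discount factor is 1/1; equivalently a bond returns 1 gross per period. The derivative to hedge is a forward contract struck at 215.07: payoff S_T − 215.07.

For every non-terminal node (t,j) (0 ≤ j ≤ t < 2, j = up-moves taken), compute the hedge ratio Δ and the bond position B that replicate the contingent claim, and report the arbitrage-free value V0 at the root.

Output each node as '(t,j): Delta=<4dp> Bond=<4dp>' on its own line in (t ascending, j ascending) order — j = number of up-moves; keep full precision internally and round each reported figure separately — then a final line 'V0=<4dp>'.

(0,0): Delta=1.0000 Bond=-215.0700
(1,0): Delta=1.0000 Bond=-215.0700
(1,1): Delta=1.0000 Bond=-215.0700
V0=-69.0700

Risk-neutral probability p* = (R−d)/(u−d) = (1−0.77)/(1.35−0.77) = 0.3966.
Payoff layer (t=2): V(2,0)=-128.5066, V(2,1)=-63.3030, V(2,2)=51.0150
(1,0): S=112.4200. Δ = (V_up−V_dn)/(S_up−S_dn) = (-63.3030−-128.5066)/(151.7670−86.5634) = 1.0000. V = [p*·-63.3030 + (1−p*)·-128.5066]/1 = -102.6500. B = V − Δ·S = -215.0700.
(1,1): S=197.1000. Δ = (V_up−V_dn)/(S_up−S_dn) = (51.0150−-63.3030)/(266.0850−151.7670) = 1.0000. V = [p*·51.0150 + (1−p*)·-63.3030]/1 = -17.9700. B = V − Δ·S = -215.0700.
(0,0): S=146.0000. Δ = (V_up−V_dn)/(S_up−S_dn) = (-17.9700−-102.6500)/(197.1000−112.4200) = 1.0000. V = [p*·-17.9700 + (1−p*)·-102.6500]/1 = -69.0700. B = V − Δ·S = -215.0700.
Root portfolio cost Δ·146+B reproduces V0=-69.0700.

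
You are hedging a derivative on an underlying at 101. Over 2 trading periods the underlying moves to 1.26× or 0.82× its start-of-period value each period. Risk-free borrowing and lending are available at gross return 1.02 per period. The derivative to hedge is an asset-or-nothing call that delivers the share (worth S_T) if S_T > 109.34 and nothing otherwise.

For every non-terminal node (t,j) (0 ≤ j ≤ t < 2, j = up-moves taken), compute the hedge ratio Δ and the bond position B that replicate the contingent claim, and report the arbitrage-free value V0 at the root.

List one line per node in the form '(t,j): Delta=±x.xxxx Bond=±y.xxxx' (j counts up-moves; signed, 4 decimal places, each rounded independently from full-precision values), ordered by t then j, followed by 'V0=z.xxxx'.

No-arbitrage ⇒ martingale measure with p* = (R−d)/(u−d) = 0.4545.
At expiry t=2: V(2,0)=0.0000, V(2,1)=0.0000, V(2,2)=160.3476
(1,0): S=82.8200. Δ = (V_up−V_dn)/(S_up−S_dn) = (0.0000−0.0000)/(104.3532−67.9124) = 0.0000. V = [p*·0.0000 + (1−p*)·0.0000]/1.02 = 0.0000. B = V − Δ·S = 0.0000.
(1,1): S=127.2600. Δ = (V_up−V_dn)/(S_up−S_dn) = (160.3476−0.0000)/(160.3476−104.3532) = 2.8636. V = [p*·160.3476 + (1−p*)·0.0000]/1.02 = 71.4561. B = V − Δ·S = -292.9702.
(0,0): S=101.0000. Δ = (V_up−V_dn)/(S_up−S_dn) = (71.4561−0.0000)/(127.2600−82.8200) = 1.6079. V = [p*·71.4561 + (1−p*)·0.0000]/1.02 = 31.8432. B = V − Δ·S = -130.5571.
Root portfolio cost Δ·101+B reproduces V0=31.8432.

(0,0): Delta=1.6079 Bond=-130.5571
(1,0): Delta=0.0000 Bond=0.0000
(1,1): Delta=2.8636 Bond=-292.9702
V0=31.8432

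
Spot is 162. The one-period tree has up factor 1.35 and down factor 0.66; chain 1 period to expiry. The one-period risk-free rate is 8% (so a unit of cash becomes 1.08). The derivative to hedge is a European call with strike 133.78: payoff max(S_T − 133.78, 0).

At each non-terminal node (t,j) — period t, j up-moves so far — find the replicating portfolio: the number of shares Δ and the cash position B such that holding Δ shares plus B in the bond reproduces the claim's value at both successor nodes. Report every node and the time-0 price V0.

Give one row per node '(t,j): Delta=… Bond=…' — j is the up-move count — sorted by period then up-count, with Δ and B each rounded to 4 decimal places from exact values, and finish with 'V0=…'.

No-arbitrage ⇒ martingale measure with p* = (R−d)/(u−d) = 0.6087.
Payoff layer (t=1): V(1,0)=0.0000, V(1,1)=84.9200
  t=0,j=0: stock 162.0000 → up 218.7000 (V=84.9200), down 106.9200 (V=0.0000). Price 47.8615; hedge Δ=0.7597, bond B=-75.2110.
Self-financing check: at every node Δ·S+B equals the discounted successor values.

(0,0): Delta=0.7597 Bond=-75.2110
V0=47.8615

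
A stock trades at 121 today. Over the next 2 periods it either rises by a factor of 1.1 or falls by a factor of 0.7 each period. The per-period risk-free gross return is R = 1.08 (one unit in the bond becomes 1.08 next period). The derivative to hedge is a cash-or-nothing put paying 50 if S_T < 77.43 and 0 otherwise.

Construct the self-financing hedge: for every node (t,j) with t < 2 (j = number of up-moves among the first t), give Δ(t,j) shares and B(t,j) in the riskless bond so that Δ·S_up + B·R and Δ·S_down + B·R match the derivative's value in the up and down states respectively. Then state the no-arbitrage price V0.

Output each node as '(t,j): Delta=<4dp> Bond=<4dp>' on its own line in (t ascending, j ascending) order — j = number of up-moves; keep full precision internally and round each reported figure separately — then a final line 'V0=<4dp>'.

The replicating-portfolio and risk-neutral prices coincide; use p* = (1.08−0.7)/(1.1−0.7) = 0.9500 for the latter.
At expiry t=2: V(2,0)=50.0000, V(2,1)=0.0000, V(2,2)=0.0000
Node (1,0) S=84.7000: V=(p*·0.0000+(1−p*)·50.0000)/1.08=2.3148; Δ=(0.0000−50.0000)/(93.1700−59.2900)=-1.4758; B=V−Δ·S=127.3148
Node (1,1) S=133.1000: V=(p*·0.0000+(1−p*)·0.0000)/1.08=0.0000; Δ=(0.0000−0.0000)/(146.4100−93.1700)=0.0000; B=V−Δ·S=0.0000
Node (0,0) S=121.0000: V=(p*·0.0000+(1−p*)·2.3148)/1.08=0.1072; Δ=(0.0000−2.3148)/(133.1000−84.7000)=-0.0478; B=V−Δ·S=5.8942
Root portfolio cost Δ·121+B reproduces V0=0.1072.

(0,0): Delta=-0.0478 Bond=5.8942
(1,0): Delta=-1.4758 Bond=127.3148
(1,1): Delta=0.0000 Bond=0.0000
V0=0.1072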